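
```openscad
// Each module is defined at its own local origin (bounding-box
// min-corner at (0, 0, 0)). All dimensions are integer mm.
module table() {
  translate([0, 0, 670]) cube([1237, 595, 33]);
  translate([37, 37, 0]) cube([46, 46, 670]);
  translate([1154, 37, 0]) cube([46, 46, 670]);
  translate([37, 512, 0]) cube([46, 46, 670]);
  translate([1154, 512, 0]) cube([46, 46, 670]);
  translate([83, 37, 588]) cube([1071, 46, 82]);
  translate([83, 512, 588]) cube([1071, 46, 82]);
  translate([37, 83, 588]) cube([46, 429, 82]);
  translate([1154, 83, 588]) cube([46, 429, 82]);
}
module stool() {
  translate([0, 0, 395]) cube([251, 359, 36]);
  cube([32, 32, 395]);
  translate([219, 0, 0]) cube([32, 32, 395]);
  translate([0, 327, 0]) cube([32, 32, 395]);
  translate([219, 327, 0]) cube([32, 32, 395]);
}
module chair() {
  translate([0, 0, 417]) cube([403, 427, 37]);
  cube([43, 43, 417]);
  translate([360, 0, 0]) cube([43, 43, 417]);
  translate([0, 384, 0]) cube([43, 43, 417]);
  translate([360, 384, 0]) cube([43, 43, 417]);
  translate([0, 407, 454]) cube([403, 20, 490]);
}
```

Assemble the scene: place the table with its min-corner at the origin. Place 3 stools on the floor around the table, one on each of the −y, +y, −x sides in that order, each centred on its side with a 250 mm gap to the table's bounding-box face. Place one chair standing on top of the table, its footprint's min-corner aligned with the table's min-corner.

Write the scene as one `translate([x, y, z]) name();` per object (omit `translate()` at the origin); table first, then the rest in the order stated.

table();
translate([493, -609, 0]) stool();
translate([493, 845, 0]) stool();
translate([-501, 118, 0]) stool();
translate([0, 0, 703]) chair();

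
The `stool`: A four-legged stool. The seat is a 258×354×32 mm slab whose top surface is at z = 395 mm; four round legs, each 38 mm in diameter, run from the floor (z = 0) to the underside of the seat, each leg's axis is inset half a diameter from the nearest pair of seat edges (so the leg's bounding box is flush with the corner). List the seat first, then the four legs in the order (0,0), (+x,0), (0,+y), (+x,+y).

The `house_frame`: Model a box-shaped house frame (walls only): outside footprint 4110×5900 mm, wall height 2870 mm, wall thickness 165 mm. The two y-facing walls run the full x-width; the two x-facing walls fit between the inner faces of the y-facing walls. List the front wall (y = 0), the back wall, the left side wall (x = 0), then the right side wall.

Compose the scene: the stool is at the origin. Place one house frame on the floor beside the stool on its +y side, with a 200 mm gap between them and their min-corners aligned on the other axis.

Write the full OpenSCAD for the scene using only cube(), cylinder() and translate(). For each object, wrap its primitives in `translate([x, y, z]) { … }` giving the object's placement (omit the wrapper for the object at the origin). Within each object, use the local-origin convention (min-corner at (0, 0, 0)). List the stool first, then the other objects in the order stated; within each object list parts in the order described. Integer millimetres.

translate([0, 0, 363]) cube([258, 354, 32]);
translate([19, 19, 0]) cylinder(h = 363, r = 19);
translate([239, 19, 0]) cylinder(h = 363, r = 19);
translate([19, 335, 0]) cylinder(h = 363, r = 19);
translate([239, 335, 0]) cylinder(h = 363, r = 19);
translate([0, 554, 0]) {
  cube([4110, 165, 2870]);
  translate([0, 5735, 0]) cube([4110, 165, 2870]);
  translate([0, 165, 0]) cube([165, 5570, 2870]);
  translate([3945, 165, 0]) cube([165, 5570, 2870]);
}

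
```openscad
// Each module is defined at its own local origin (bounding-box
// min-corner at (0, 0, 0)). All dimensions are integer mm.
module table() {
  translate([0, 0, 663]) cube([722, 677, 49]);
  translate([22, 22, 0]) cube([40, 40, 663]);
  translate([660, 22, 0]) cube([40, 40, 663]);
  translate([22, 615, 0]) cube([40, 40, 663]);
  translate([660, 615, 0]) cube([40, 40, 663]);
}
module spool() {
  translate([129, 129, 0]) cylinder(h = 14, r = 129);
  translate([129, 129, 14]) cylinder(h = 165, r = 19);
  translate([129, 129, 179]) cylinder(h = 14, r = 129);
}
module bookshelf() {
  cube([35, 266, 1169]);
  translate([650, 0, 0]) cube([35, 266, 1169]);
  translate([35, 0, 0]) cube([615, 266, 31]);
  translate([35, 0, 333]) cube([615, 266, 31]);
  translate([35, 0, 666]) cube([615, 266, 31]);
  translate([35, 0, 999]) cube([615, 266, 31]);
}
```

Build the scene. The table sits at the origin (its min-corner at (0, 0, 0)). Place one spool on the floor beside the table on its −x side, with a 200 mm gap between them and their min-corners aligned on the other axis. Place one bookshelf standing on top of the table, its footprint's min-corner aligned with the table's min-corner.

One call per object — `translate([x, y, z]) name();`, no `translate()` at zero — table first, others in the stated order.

table();
translate([-458, 0, 0]) spool();
translate([0, 0, 712]) bookshelf();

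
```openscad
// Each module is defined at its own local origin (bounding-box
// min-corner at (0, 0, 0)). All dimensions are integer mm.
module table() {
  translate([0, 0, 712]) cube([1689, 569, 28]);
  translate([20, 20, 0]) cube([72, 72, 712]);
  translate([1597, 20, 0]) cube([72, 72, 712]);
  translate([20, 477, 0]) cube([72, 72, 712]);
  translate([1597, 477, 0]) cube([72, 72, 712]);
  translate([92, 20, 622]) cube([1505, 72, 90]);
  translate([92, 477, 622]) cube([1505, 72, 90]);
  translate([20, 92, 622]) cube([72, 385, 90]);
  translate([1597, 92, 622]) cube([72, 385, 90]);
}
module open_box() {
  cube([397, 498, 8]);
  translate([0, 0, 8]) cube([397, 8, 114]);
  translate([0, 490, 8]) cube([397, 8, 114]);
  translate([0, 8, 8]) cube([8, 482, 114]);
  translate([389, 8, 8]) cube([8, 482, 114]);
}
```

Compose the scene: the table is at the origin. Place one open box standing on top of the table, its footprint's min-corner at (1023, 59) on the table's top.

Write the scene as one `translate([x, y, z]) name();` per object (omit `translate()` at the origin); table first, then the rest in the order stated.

table();
translate([1023, 59, 740]) open_box();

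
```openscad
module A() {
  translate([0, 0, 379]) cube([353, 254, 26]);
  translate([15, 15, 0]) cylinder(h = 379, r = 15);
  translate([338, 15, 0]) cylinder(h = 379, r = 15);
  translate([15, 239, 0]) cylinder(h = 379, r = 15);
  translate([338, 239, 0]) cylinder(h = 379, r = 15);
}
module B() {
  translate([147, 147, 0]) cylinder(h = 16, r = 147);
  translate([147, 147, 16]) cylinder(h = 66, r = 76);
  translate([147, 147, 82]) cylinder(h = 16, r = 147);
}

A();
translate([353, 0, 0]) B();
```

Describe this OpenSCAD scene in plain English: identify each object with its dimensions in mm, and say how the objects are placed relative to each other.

A is a four-legged stool. The seat is 353×254 mm, 26 mm thick, top at z = 405 mm. It stands on four round legs, each 30 mm in diameter, from z = 0 to the seat underside, each leg's axis is inset half a diameter from the nearest pair of seat edges (so the leg's bounding box is flush with the corner).

B is a spool: two coaxial disc flanges of radius 147 mm and thickness 16 mm, joined by a core cylinder of radius 76 mm and height 66 mm. The lower flange rests on z = 0 and the three cylinders share a vertical axis.

The spool is against the stool's +x side, with their −y faces flush.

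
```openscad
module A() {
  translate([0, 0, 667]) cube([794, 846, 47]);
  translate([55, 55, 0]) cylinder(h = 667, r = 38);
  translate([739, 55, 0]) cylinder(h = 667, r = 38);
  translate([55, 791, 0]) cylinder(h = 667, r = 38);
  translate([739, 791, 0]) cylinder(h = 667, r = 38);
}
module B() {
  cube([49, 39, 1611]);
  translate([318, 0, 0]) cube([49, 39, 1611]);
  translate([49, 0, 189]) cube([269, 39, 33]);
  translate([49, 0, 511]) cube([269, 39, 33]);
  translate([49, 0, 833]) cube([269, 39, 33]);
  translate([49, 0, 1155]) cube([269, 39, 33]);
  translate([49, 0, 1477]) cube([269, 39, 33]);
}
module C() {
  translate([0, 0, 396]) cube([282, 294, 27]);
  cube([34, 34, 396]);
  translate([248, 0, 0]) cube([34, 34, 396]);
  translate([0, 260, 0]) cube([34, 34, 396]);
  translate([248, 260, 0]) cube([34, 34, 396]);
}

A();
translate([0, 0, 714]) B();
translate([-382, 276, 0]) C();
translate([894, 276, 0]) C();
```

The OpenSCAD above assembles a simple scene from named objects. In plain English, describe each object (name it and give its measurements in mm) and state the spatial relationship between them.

A is a table with a 794×846 mm rectangular top, 47 mm thick, top surface at z = 714 mm, supported by four round legs of 76 mm diameter, each leg's bounding box inset 17 mm from the nearest pair of top edges, running from the floor.

B is a wooden ladder with two side rails of 49×39 mm section and 1611 mm height, set 367 mm apart overall. Between them run 5 rectangular rungs (39 mm deep, 33 mm thick), front faces flush with the rails' −y face. The bottom of the first rung is 189 mm above the floor and each subsequent rung is 322 mm higher than the one below.

C is a simple wooden stool: a rectangular seat 282 mm (x) by 294 mm (y), 27 mm thick, top face at z = 423 mm, on four square legs, each 34×34 mm in cross-section. The legs rest on z = 0, each flush with a corner of the seat.

The ladder is on top of the table. Two stools sit around the table at the −x, +x sides.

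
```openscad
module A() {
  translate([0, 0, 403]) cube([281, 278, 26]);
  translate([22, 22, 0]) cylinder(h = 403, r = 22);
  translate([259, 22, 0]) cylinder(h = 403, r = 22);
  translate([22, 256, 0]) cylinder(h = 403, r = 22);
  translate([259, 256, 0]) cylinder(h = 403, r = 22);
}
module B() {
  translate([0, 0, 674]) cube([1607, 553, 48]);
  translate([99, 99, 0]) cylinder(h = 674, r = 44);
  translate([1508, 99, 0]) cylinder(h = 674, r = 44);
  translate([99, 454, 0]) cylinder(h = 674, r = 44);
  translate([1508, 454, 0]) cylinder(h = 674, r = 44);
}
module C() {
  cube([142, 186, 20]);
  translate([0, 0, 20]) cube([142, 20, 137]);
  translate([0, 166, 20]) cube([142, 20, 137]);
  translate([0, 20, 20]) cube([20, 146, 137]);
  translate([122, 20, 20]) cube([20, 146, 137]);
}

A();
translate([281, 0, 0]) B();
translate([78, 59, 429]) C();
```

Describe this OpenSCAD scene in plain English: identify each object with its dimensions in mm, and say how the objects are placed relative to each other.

A is a four-legged stool. The seat is 281×278 mm, 26 mm thick, top at z = 429 mm. It stands on four round legs, each 44 mm in diameter, from z = 0 to the seat underside, each leg's axis is inset half a diameter from the nearest pair of seat edges (so the leg's bounding box is flush with the corner).

B is a rectangular dining table. The top is 1607×553×48 mm with its upper surface at z = 722 mm. It stands on four round legs of 88 mm diameter, each leg's bounding box inset 55 mm from the nearest pair of top edges, running from the floor to the underside of the top.

C is an open-topped rectangular box: outside dimensions 142×186×157 mm, with a uniform wall and base thickness of 20 mm. The base is a full 142×186 slab on the floor; four walls sit on top of the base. The front and back walls (the −y and +y sides) span the full width; the two side walls fit between them.

The table is against the stool's +x side, with their −y faces flush. The open box is on top of the stool.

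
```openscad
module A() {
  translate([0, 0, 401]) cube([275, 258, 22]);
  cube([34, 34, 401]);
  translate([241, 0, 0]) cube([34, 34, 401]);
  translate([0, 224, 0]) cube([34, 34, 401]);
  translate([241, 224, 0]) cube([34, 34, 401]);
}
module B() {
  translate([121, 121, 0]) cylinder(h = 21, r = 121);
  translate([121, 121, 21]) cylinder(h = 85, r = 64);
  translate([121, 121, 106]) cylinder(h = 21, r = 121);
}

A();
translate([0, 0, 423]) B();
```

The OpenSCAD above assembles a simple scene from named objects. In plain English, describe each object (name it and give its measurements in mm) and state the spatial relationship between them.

A is a simple wooden stool: a rectangular seat 275 mm (x) by 258 mm (y), 22 mm thick, top face at z = 423 mm, on four square legs, each 34×34 mm in cross-section. The legs rest on z = 0, each flush with a corner of the seat.

B is a spool: two coaxial disc flanges of radius 121 mm and thickness 21 mm, joined by a core cylinder of radius 64 mm and height 85 mm. The lower flange rests on z = 0 and the three cylinders share a vertical axis.

The spool is on top of the stool.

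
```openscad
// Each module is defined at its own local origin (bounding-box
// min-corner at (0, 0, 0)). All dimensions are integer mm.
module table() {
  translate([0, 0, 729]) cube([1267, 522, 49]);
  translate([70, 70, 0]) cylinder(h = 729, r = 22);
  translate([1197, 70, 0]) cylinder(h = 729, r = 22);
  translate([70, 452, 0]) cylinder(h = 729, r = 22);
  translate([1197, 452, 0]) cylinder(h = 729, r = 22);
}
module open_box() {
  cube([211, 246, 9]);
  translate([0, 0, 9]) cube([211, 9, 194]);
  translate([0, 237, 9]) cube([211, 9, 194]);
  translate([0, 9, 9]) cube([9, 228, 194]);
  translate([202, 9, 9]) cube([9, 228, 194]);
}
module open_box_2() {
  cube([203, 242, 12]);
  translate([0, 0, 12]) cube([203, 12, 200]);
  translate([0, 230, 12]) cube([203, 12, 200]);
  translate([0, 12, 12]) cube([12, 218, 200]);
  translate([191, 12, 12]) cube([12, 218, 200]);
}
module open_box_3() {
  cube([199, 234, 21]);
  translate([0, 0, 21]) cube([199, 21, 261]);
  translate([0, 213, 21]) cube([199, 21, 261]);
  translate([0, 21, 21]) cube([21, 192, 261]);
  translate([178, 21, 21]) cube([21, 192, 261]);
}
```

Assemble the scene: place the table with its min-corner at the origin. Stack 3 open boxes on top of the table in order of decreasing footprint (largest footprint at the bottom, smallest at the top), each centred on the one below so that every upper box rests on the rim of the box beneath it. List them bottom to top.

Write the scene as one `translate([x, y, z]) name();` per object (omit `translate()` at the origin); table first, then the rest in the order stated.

table();
translate([528, 138, 778]) open_box();
translate([532, 140, 981]) open_box_2();
translate([534, 144, 1193]) open_box_3();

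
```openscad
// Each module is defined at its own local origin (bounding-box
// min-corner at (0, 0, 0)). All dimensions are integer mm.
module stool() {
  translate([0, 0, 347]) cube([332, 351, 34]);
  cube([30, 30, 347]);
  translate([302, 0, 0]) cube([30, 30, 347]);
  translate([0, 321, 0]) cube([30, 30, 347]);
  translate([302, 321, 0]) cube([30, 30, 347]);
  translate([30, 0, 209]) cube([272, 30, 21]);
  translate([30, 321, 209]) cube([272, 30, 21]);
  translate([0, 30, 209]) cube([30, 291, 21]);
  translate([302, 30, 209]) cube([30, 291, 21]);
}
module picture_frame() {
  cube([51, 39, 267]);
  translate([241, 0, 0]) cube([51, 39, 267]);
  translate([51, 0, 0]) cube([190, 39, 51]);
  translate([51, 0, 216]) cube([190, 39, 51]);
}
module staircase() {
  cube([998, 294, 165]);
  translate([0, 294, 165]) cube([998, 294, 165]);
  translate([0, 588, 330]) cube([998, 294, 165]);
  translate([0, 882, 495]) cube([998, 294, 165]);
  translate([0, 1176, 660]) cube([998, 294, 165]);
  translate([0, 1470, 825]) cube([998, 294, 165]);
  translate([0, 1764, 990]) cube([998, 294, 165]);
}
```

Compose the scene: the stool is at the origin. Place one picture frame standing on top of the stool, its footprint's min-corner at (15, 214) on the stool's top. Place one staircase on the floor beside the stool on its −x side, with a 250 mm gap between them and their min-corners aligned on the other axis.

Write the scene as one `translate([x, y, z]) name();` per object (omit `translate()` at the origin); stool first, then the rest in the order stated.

stool();
translate([15, 214, 381]) picture_frame();
translate([-1248, 0, 0]) staircase();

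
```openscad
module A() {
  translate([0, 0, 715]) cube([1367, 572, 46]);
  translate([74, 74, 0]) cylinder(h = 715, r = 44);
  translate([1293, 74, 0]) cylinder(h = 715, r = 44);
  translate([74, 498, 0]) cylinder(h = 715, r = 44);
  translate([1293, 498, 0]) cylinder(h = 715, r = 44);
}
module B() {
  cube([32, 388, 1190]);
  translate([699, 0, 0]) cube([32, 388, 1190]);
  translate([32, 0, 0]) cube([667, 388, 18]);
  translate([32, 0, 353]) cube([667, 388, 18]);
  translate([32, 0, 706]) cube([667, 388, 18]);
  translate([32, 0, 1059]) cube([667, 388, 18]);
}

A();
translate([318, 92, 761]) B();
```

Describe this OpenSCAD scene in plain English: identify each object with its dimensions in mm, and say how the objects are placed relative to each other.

A is a table with a 1367×572 mm rectangular top, 46 mm thick, top surface at z = 761 mm, supported by four round legs of 88 mm diameter, each leg's bounding box inset 30 mm from the nearest pair of top edges, running from the floor.

B is an open bookshelf. Two side panels, each 32 mm thick, 388 mm deep and 1190 mm tall, stand 731 mm apart (outside-to-outside). Between them sit 4 shelves, each 18 mm thick and 388 mm deep, spanning the full gap between the sides. The bottom shelf rests on the floor (its underside at z = 0) and the clear gap between one shelf's top and the next shelf's underside is 335 mm.

The bookshelf is on top of the table, centred.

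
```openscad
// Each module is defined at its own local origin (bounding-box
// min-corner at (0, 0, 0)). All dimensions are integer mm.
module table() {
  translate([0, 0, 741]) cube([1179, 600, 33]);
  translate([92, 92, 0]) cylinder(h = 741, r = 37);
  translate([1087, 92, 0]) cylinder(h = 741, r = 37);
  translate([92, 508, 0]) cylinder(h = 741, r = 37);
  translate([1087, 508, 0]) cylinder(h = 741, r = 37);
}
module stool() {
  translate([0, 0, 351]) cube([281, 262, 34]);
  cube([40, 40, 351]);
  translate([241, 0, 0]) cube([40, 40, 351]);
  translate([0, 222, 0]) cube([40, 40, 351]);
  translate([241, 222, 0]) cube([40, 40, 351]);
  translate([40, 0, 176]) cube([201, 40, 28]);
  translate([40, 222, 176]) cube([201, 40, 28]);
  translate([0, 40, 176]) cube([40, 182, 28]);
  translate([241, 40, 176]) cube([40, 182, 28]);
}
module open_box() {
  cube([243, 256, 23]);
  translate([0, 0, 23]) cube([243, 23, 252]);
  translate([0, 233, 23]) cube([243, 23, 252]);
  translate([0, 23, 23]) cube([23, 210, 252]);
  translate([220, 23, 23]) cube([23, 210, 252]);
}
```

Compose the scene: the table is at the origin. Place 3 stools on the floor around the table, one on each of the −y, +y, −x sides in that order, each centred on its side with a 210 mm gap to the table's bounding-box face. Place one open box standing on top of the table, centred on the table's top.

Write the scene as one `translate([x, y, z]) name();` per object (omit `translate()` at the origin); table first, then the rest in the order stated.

table();
translate([449, -472, 0]) stool();
translate([449, 810, 0]) stool();
translate([-491, 169, 0]) stool();
translate([468, 172, 774]) open_box();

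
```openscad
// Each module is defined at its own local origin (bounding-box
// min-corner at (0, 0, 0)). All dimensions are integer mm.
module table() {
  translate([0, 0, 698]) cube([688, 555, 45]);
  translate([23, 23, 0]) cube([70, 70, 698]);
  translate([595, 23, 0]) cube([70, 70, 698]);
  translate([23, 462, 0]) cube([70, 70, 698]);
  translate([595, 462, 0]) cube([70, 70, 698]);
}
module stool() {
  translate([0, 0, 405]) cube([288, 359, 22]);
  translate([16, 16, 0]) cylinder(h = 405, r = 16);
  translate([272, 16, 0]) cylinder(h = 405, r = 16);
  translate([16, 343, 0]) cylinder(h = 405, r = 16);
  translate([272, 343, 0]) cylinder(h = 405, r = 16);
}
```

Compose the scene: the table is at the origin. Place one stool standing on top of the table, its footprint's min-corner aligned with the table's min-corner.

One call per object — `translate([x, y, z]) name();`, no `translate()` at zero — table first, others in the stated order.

table();
translate([0, 0, 743]) stool();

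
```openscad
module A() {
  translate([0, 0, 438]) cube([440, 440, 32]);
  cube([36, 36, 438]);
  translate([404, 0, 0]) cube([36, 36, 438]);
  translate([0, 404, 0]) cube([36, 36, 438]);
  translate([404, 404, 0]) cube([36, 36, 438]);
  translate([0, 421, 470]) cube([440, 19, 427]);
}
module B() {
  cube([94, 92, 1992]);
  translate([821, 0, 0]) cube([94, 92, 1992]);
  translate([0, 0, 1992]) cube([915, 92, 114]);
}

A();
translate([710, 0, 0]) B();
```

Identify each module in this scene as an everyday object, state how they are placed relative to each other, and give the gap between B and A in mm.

A is a chair. B is a door frame. The door frame is on the floor beside the chair on its +x side. The gap between the door frame and the chair is 270 mm.

The door frame's nearest face is 270 mm from the chair's +x face.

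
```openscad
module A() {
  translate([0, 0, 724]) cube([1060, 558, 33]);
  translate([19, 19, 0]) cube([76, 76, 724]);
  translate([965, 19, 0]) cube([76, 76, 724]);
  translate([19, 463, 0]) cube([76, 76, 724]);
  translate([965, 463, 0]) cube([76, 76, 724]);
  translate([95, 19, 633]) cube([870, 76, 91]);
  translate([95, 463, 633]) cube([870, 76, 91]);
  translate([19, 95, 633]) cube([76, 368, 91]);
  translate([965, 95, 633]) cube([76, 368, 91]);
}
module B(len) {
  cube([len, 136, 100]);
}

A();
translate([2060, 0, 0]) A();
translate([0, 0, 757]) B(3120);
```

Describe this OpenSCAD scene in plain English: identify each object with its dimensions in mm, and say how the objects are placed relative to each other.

A is a table: top 1060 mm (x) × 558 mm (y), 33 mm thick, upper face at z = 757 mm, on four 76×76 mm square legs, each inset 19 mm from the nearest pair of top edges, running from z = 0 to the bottom of the top. Four apron rails, 76 mm thick and 91 mm tall, run between adjacent legs with their top edges flush with the underside of the top and their outer faces flush with the legs' outer faces.

B is a rectangular beam 3120 mm long (x), 136 mm deep (y), 100 mm thick (z).

The beam spans the tops of two tables placed 1000 mm apart, resting at z = 757 mm.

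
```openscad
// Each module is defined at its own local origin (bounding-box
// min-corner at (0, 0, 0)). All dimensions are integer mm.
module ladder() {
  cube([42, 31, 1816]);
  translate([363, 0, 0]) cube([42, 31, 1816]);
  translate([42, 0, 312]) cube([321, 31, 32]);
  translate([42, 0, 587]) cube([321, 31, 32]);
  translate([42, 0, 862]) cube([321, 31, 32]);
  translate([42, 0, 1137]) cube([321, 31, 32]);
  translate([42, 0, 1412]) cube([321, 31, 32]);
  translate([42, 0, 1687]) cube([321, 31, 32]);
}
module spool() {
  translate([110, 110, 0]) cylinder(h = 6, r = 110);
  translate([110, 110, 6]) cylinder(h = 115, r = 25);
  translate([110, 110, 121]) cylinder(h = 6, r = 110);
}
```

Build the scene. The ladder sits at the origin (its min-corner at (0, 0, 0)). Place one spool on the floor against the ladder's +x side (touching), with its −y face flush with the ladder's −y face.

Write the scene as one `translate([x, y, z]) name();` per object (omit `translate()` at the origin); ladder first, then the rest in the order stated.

ladder();
translate([405, 0, 0]) spool();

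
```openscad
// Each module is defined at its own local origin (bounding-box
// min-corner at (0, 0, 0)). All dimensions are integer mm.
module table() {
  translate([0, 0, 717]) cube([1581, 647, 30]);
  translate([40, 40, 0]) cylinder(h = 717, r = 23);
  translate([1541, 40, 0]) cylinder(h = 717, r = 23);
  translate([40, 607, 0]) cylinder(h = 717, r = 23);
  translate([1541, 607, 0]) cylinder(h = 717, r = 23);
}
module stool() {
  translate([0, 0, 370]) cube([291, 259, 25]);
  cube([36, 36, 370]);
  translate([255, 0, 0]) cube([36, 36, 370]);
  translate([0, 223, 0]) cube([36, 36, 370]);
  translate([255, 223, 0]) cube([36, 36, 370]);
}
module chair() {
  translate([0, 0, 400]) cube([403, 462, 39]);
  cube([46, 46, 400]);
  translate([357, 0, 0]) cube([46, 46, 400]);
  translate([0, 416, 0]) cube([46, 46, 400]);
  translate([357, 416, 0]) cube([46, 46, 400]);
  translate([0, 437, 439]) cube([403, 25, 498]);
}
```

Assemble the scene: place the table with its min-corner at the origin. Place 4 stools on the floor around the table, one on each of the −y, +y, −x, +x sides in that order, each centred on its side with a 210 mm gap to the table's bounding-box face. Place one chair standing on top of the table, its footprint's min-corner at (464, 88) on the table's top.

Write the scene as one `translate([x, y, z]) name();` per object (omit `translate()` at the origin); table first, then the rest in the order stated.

table();
translate([645, -469, 0]) stool();
translate([645, 857, 0]) stool();
translate([-501, 194, 0]) stool();
translate([1791, 194, 0]) stool();
translate([464, 88, 747]) chair();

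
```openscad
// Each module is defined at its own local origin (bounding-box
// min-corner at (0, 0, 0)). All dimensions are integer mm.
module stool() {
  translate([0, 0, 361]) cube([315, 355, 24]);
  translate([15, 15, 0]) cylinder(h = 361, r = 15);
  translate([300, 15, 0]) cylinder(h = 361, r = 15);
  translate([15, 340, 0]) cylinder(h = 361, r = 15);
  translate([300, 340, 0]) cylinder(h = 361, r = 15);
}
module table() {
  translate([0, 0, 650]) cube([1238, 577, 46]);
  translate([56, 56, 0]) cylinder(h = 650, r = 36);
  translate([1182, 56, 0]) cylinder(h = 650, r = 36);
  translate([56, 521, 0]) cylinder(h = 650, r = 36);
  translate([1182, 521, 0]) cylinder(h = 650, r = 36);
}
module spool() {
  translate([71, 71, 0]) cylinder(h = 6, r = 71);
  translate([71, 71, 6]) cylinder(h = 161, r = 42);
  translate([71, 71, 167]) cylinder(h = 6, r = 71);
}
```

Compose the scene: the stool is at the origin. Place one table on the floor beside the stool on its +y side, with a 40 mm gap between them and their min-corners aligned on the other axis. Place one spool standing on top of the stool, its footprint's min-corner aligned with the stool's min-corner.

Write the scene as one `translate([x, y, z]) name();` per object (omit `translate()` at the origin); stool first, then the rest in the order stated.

stool();
translate([0, 395, 0]) table();
translate([0, 0, 385]) spool();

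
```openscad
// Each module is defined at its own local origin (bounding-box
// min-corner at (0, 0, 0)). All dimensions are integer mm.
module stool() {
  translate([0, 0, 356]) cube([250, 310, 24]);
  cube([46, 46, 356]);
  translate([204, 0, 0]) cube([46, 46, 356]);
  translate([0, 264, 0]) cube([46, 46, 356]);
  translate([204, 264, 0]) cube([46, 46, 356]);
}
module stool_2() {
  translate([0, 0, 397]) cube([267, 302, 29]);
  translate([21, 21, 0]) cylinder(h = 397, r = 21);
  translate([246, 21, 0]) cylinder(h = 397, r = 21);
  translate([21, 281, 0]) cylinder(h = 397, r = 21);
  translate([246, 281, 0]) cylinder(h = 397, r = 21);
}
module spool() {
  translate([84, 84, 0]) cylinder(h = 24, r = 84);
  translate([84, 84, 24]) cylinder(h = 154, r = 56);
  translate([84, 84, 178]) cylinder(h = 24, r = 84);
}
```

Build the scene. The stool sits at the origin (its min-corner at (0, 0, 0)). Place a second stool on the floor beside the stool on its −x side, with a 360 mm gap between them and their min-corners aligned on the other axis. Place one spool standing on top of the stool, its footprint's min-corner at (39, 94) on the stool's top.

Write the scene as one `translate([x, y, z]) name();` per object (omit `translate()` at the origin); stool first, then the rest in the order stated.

stool();
translate([-627, 0, 0]) stool_2();
translate([39, 94, 380]) spool();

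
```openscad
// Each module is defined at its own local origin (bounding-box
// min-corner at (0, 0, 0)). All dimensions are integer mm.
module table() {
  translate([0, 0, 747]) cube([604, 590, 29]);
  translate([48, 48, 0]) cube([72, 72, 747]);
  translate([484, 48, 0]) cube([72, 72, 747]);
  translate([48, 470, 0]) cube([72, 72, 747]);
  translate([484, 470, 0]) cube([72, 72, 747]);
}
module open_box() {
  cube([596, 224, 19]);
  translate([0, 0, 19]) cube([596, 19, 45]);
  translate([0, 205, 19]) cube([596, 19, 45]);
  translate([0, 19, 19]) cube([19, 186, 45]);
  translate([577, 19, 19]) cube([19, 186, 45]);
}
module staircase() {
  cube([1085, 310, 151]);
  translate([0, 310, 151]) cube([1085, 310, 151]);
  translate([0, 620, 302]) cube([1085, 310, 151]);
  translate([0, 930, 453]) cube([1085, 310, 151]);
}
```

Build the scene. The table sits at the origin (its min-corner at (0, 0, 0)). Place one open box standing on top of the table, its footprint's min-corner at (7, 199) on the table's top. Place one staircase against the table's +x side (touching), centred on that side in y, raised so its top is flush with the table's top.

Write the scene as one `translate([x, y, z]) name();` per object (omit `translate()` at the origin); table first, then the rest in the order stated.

table();
translate([7, 199, 776]) open_box();
translate([604, -325, 172]) staircase();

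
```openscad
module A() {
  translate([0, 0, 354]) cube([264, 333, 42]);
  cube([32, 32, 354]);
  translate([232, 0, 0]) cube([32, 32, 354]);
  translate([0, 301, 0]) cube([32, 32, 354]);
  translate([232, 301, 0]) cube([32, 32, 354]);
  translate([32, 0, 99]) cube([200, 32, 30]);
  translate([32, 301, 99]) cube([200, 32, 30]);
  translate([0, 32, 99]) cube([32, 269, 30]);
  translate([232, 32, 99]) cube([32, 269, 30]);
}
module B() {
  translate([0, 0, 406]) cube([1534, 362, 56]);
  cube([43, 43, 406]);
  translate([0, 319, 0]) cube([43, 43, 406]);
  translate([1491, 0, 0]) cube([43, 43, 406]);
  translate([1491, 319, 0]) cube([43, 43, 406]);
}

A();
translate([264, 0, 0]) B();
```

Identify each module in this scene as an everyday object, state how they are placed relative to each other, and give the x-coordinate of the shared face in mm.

The stool's +x face and the bench's −x face are both at x = 264 mm.

A is a stool. B is a bench. The bench is against the stool's +x side, with their −y faces flush. The x-coordinate of the shared face is 264 mm.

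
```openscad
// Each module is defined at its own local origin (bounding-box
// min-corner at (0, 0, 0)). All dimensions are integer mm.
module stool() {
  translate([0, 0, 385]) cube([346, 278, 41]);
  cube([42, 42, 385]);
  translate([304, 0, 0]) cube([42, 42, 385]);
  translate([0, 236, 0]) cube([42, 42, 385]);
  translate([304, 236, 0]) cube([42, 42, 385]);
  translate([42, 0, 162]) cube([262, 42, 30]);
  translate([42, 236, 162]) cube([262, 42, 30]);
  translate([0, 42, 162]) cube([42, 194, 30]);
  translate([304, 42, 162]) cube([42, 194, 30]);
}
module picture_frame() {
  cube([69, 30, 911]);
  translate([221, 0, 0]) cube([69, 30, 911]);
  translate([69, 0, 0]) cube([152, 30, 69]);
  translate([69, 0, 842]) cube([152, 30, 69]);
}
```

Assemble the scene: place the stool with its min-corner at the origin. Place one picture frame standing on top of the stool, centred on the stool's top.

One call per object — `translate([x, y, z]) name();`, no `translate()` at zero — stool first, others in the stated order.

stool();
translate([28, 124, 426]) picture_frame();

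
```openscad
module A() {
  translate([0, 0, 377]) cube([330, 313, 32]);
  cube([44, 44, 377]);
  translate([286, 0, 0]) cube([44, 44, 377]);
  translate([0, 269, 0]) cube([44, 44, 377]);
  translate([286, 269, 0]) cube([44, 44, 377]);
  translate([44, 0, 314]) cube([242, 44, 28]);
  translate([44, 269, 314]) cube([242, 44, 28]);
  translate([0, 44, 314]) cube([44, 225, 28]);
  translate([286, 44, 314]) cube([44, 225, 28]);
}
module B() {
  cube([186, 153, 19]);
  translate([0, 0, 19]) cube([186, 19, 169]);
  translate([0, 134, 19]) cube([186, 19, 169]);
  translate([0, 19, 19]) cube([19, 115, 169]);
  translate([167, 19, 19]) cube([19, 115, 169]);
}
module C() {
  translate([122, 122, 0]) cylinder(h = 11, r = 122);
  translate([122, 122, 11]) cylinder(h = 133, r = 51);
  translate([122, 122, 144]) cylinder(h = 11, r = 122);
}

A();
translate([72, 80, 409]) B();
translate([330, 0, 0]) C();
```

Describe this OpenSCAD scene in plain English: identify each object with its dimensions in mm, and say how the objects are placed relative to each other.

A is a four-legged stool. The seat is 330×313 mm, 32 mm thick, top at z = 409 mm. It stands on four square legs, each 44×44 mm in cross-section, from z = 0 to the seat underside, each flush with a corner of the seat. Four stretchers, 44 mm wide and 28 mm tall, connect adjacent legs with their undersides at z = 314 mm, each running between the inner faces of the legs it joins and aligned with the legs' outer faces on the other axis.

B is an open-topped rectangular box: outside dimensions 186×153×188 mm, with a uniform wall and base thickness of 19 mm. The base is a full 186×153 slab on the floor; four walls sit on top of the base. The front and back walls (the −y and +y sides) span the full width; the two side walls fit between them.

C is a spool: two coaxial disc flanges of radius 122 mm and thickness 11 mm, joined by a core cylinder of radius 51 mm and height 133 mm. The lower flange rests on z = 0 and the three cylinders share a vertical axis.

The open box is on top of the stool, centred. The spool is against the stool's +x side, with their −y faces flush.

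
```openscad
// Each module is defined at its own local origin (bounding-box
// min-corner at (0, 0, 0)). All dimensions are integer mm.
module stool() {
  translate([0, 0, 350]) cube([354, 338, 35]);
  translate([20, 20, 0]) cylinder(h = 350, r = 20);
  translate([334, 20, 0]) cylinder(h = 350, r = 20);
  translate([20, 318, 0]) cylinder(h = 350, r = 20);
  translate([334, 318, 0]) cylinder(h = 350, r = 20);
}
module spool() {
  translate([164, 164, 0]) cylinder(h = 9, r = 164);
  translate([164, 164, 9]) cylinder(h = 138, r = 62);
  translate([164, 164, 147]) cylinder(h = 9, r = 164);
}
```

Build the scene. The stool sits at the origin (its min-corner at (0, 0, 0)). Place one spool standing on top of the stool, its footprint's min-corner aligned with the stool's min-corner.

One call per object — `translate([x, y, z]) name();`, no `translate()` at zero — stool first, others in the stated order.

stool();
translate([0, 0, 385]) spool();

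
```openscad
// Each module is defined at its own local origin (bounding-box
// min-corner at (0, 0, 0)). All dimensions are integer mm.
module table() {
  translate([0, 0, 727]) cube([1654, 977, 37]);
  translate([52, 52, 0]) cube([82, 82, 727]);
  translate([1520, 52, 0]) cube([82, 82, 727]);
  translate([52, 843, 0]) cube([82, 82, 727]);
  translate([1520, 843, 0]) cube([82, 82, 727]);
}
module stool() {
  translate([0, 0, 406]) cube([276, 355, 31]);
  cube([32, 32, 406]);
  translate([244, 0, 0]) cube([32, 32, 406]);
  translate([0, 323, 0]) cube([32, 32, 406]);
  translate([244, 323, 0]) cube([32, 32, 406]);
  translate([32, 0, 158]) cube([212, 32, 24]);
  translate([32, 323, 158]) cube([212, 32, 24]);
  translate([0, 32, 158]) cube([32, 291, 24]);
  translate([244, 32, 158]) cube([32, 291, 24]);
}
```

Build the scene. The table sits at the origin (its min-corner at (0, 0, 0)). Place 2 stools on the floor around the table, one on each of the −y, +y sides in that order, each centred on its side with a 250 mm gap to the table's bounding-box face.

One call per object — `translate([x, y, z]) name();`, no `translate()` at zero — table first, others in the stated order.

table();
translate([689, -605, 0]) stool();
translate([689, 1227, 0]) stool();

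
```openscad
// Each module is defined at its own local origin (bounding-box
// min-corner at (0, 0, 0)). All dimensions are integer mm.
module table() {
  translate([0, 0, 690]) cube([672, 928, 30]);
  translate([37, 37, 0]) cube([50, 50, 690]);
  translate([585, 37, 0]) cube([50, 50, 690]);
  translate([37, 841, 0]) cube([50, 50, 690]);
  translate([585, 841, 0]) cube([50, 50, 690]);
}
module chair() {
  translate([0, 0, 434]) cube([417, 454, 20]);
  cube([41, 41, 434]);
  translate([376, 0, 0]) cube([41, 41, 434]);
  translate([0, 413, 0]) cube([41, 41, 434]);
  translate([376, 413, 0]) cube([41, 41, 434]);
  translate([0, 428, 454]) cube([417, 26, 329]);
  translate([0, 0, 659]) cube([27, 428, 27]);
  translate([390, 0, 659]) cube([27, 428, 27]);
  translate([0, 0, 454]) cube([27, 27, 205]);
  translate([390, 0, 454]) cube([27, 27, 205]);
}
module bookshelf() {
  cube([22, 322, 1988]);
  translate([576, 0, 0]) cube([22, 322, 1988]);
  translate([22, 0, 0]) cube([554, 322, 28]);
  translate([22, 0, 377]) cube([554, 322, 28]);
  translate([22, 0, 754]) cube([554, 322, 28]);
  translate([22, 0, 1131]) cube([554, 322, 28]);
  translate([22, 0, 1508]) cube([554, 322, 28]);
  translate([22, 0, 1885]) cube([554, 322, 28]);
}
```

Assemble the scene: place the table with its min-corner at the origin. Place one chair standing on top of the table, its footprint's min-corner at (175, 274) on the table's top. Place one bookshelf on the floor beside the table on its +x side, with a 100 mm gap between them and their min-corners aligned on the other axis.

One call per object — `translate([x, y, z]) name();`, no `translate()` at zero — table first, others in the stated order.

table();
translate([175, 274, 720]) chair();
translate([772, 0, 0]) bookshelf();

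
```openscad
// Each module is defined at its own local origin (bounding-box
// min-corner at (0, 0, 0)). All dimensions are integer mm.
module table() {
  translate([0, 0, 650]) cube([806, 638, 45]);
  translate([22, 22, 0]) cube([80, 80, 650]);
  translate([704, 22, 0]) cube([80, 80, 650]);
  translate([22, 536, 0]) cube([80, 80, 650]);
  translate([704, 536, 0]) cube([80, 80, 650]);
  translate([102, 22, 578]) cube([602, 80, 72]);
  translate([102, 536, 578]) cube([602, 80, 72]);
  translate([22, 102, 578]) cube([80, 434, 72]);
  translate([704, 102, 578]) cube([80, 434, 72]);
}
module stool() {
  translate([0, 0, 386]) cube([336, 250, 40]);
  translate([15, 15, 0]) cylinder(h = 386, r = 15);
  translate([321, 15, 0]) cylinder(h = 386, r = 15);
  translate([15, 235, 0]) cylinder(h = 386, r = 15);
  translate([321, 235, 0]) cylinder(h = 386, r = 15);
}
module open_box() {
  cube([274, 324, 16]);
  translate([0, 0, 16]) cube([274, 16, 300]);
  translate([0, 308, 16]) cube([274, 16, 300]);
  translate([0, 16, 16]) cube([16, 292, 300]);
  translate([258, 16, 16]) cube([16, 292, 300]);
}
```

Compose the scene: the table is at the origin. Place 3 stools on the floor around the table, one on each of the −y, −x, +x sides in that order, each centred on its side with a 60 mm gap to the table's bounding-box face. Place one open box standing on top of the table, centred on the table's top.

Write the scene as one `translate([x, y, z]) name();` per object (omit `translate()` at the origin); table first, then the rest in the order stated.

table();
translate([235, -310, 0]) stool();
translate([-396, 194, 0]) stool();
translate([866, 194, 0]) stool();
translate([266, 157, 695]) open_box();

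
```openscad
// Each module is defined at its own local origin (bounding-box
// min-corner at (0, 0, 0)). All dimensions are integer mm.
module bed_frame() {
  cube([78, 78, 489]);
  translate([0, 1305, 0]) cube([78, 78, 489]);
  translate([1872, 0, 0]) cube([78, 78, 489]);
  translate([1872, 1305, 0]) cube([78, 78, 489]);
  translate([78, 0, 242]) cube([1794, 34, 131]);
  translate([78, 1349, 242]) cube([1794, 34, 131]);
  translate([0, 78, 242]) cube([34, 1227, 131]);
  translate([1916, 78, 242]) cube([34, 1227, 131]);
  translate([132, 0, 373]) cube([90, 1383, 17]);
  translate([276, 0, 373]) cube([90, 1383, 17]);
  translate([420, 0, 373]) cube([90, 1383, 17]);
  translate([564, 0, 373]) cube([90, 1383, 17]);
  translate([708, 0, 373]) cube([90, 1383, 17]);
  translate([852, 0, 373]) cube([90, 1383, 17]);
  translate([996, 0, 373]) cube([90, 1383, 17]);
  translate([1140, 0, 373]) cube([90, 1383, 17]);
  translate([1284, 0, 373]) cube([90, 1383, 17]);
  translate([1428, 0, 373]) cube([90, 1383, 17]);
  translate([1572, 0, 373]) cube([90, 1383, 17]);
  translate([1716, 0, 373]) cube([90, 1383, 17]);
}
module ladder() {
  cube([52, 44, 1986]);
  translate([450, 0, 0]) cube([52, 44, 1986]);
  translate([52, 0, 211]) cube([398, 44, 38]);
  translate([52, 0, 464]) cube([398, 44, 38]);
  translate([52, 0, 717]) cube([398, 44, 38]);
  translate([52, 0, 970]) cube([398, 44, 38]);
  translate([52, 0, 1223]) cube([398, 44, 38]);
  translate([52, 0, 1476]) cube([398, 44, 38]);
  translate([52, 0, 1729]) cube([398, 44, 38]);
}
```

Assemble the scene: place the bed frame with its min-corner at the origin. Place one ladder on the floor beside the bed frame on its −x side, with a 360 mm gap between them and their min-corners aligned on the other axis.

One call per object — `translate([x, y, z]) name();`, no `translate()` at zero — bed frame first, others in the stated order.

bed_frame();
translate([-862, 0, 0]) ladder();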